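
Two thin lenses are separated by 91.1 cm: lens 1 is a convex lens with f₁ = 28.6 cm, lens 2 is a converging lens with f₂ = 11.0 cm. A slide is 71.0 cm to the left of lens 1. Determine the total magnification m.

m = +0.230

Lens 1: 1/d_i1 = 1/(28.6) − 1/(71.0) = 0.02088, so d_i1 = 47.89 cm; m₁ = −d_i1/d_o1 = -0.6745.
d_o2 = 91.1 − (47.89) = 43.21 cm.
Lens 2: 1/d_i2 = 1/(11.0) − 1/(43.21) = 0.06777, so d_i2 = 14.76 cm; m₂ = −d_i2/d_o2 = -0.3415.
m = m₁·m₂ = (-0.6745)(-0.3415) = +0.230.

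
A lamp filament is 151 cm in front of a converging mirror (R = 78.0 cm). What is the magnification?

m = -0.348

f = R/2 = 78.0/2 = 39.00 cm.
1/d_i = 1/f − 1/d_o = 1/(39.00) − 1/(151) = 0.01902, so d_i = 52.58 cm.
m = −d_i/d_o = −(52.58)/(151) = -0.348.
The image is real, inverted and reduced, in front of the mirror.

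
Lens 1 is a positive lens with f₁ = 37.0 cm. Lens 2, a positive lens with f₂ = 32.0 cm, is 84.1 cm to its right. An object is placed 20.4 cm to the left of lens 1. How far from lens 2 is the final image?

Lens 1: 1/d_i1 = 1/f₁ − 1/d_o1 = 1/(37.0) − 1/(20.4) = -0.02199, so d_i1 = -45.47 cm.
The intermediate image is 45.47 cm to the left of lens 1 (virtual), which is 84.1 − (-45.47) = 129.6 cm to the left of lens 2, so d_o2 = +129.6 cm.
Lens 2: 1/d_i2 = 1/f₂ − 1/d_o2 = 1/(32.0) − 1/(129.6) = 0.02353, so d_i2 = 42.5 cm.
The final image is real, 42.5 cm to the right of lens 2 (overall magnification ≈ -0.73).

42.5 cm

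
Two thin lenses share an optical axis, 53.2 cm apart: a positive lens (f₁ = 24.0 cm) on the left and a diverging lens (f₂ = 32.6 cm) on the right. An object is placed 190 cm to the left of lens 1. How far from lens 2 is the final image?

14.4 cm

Lens 1: 1/d_i1 = 1/f₁ − 1/d_o1 = 1/(24.0) − 1/(190) = 0.03640, so d_i1 = 27.47 cm.
The intermediate image is 27.47 cm to the right of lens 1, which is 53.2 − (27.47) = 25.73 cm to the left of lens 2, so d_o2 = +25.73 cm.
Lens 2 is diverging, so f₂ = −32.6 cm.
Lens 2: 1/d_i2 = 1/f₂ − 1/d_o2 = 1/(-32.6) − 1/(25.73) = -0.06954, so d_i2 = -14.4 cm.
The final image is virtual, 14.4 cm to the left of lens 2 (overall magnification ≈ -0.081).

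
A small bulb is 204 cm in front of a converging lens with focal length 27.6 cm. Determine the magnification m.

m = -0.156

1/d_i = 1/f − 1/d_o = 1/(27.60) − 1/(204) = 0.03133, so d_i = 31.92 cm.
m = −d_i/d_o = −(31.92)/(204) = -0.156.
The image is real, inverted and reduced, on the far side of the lens.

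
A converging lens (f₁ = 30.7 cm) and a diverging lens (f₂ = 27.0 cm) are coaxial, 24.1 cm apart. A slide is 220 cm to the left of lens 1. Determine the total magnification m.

Lens 1: 1/d_i1 = 1/(30.7) − 1/(220) = 0.02803, so d_i1 = 35.68 cm; m₁ = −d_i1/d_o1 = -0.1622.
d_o2 = 24.1 − (35.68) = -11.58 cm (virtual object).
f₂ = −27.0 cm (diverging).
Lens 2: 1/d_i2 = 1/(-27.0) − 1/(-11.58) = 0.04932, so d_i2 = 20.28 cm; m₂ = −d_i2/d_o2 = +1.751.
m = m₁·m₂ = (-0.1622)(+1.751) = -0.284.

m = -0.284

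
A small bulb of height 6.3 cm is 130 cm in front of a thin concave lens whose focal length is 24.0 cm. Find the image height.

For a concave lens, f = -24.0 cm.
1/d_i = 1/f − 1/d_o = 1/(-24.00) − 1/(130) = -0.04936, so d_i = -20.26 cm.
m = −d_i/d_o = +0.1558.
|h_i| = |m|·h_o = 0.1558 × 6.3 = 0.982 cm. The image is virtual, upright and reduced, on the same side as the object.

0.982 cm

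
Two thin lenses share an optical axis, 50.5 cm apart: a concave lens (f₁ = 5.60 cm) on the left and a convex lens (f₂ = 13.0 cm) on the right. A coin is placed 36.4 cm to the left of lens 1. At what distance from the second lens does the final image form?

Lens 1 is diverging, so f₁ = −5.60 cm.
Lens 1: 1/d_i1 = 1/f₁ − 1/d_o1 = 1/(-5.60) − 1/(36.4) = -0.2060, so d_i1 = -4.853 cm.
The intermediate image is 4.853 cm to the left of lens 1 (virtual), which is 50.5 − (-4.853) = 55.35 cm to the left of lens 2, so d_o2 = +55.35 cm.
Lens 2: 1/d_i2 = 1/f₂ − 1/d_o2 = 1/(13.0) − 1/(55.35) = 0.05886, so d_i2 = 17.0 cm.
The final image is real, 17.0 cm to the right of lens 2 (overall magnification ≈ -0.041).

17.0 cm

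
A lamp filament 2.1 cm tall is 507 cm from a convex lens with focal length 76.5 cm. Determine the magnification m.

1/d_i = 1/f − 1/d_o = 1/(76.50) − 1/(507) = 0.01110, so d_i = 90.09 cm.
m = −d_i/d_o = −(90.09)/(507) = -0.178.
The image is real, inverted and reduced, on the far side of the lens.

m = -0.178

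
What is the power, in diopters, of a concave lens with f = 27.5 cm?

P = -3.64 D

For a concave lens, f = −27.5 cm.
f = -27.5 cm = -0.275 m.
P = 1/f = 1/(-0.275 m) = -3.64 D.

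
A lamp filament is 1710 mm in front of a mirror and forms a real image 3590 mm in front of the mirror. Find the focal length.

f = 1160 mm (concave)

Real image ⇒ d_i = +3590 mm.
1/f = 1/d_o + 1/d_i = 1/(1710) + 1/(3590) = 0.0008633, so f = 1160 mm.
Since f is positive, the mirror is concave.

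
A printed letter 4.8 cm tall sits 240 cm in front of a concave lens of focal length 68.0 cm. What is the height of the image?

1.06 cm

For a concave lens, f = -68.0 cm.
1/d_i = 1/f − 1/d_o = 1/(-68.00) − 1/(240) = -0.01887, so d_i = -52.99 cm.
m = −d_i/d_o = +0.2208.
|h_i| = |m|·h_o = 0.2208 × 4.8 = 1.06 cm. The image is virtual, upright and reduced, on the same side as the object.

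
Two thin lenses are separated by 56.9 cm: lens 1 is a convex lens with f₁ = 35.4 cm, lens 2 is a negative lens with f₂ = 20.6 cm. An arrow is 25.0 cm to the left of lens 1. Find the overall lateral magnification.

Lens 1: 1/d_i1 = 1/(35.4) − 1/(25.0) = -0.01175, so d_i1 = -85.10 cm; m₁ = −d_i1/d_o1 = +3.404.
d_o2 = 56.9 − (-85.10) = 142.0 cm.
f₂ = −20.6 cm (diverging).
Lens 2: 1/d_i2 = 1/(-20.6) − 1/(142.0) = -0.05559, so d_i2 = -17.99 cm; m₂ = −d_i2/d_o2 = +0.1267.
m = m₁·m₂ = (+3.404)(+0.1267) = +0.431.

m = +0.431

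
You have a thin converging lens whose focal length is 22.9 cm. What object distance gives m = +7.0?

m = −d_i/d_o ⇒ d_i = −m·d_o.
1/f = 1/d_o + 1/d_i = 1/d_o − 1/(m·d_o) = (1 − 1/m)/d_o, so d_o = f(1 − 1/m) = (22.90)(1 − 1/(+7.0)) = 19.6 cm.

19.6 cm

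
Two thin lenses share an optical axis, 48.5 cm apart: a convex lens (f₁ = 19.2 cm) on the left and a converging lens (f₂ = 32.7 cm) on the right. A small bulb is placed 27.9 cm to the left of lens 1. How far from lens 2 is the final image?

9.34 cm

Lens 1: 1/d_i1 = 1/f₁ − 1/d_o1 = 1/(19.2) − 1/(27.9) = 0.01624, so d_i1 = 61.57 cm.
The intermediate image is 61.57 cm to the right of lens 1, which lies 13.07 cm to the right of lens 2 — a virtual object — so d_o2 = −13.07 cm.
Lens 2: 1/d_i2 = 1/f₂ − 1/d_o2 = 1/(32.7) − 1/(-13.07) = 0.1071, so d_i2 = 9.34 cm.
The final image is real, 9.34 cm to the right of lens 2 (overall magnification ≈ -1.6).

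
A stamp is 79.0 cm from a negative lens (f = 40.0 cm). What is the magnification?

For a negative lens, f = -40.0 cm.
1/d_i = 1/f − 1/d_o = 1/(-40.00) − 1/(79.0) = -0.03766, so d_i = -26.55 cm.
m = −d_i/d_o = −(-26.55)/(79.0) = +0.336.
The image is virtual, upright and reduced, on the same side as the object.

m = +0.336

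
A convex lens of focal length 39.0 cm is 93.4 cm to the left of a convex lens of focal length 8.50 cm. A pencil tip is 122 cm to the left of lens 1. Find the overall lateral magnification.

m = +0.145

Lens 1: 1/d_i1 = 1/(39.0) − 1/(122) = 0.01744, so d_i1 = 57.33 cm; m₁ = −d_i1/d_o1 = -0.4699.
d_o2 = 93.4 − (57.33) = 36.07 cm.
Lens 2: 1/d_i2 = 1/(8.50) − 1/(36.07) = 0.08992, so d_i2 = 11.12 cm; m₂ = −d_i2/d_o2 = -0.3083.
m = m₁·m₂ = (-0.4699)(-0.3083) = +0.145.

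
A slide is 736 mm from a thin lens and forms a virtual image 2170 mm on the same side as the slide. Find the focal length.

f = 1110 mm (converging)

Virtual image ⇒ d_i = −2170 mm.
1/f = 1/d_o + 1/d_i = 1/(736) + 1/(-2170) = 0.0008979, so f = 1110 mm.
Since f is positive, the thin lens is converging.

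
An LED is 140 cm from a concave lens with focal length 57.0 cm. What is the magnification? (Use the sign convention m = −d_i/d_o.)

For a concave lens, f = -57.0 cm.
1/d_i = 1/f − 1/d_o = 1/(-57.00) − 1/(140) = -0.02469, so d_i = -40.51 cm.
m = −d_i/d_o = −(-40.51)/(140) = +0.289.
The image is virtual, upright and reduced, on the same side as the object.

m = +0.289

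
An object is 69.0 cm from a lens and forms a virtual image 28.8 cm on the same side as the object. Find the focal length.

Virtual image ⇒ d_i = −28.8 cm.
1/f = 1/d_o + 1/d_i = 1/(69.0) + 1/(-28.8) = -0.02023, so f = -49.4 cm.
Since f is negative, the lens is diverging.

f = -49.4 cm (diverging)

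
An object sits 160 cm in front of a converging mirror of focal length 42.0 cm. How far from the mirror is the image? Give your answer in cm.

56.9 cm

Mirror equation: 1/s_i = 1/f − 1/s_o = 1/(42.00) − 1/(160) = 0.02381 − 0.006250 = 0.01756, so s_i = 56.9 cm.
The image is real, inverted and reduced, in front of the mirror.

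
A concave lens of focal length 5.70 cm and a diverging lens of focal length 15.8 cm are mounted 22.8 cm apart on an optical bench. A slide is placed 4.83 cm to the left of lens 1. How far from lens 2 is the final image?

Lens 1 is diverging, so f₁ = −5.70 cm.
Lens 1: 1/d_i1 = 1/f₁ − 1/d_o1 = 1/(-5.70) − 1/(4.83) = -0.3825, so d_i1 = -2.615 cm.
The intermediate image is 2.615 cm to the left of lens 1 (virtual), which is 22.8 − (-2.615) = 25.41 cm to the left of lens 2, so d_o2 = +25.41 cm.
Lens 2 is diverging, so f₂ = −15.8 cm.
Lens 2: 1/d_i2 = 1/f₂ − 1/d_o2 = 1/(-15.8) − 1/(25.41) = -0.1026, so d_i2 = -9.74 cm.
The final image is virtual, 9.74 cm to the left of lens 2 (overall magnification ≈ 0.21).

9.74 cm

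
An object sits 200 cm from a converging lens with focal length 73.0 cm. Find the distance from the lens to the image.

115 cm

Thin-lens equation: 1/d_i = 1/f − 1/d_o = 1/(73.00) − 1/(200) = 0.01370 − 0.005000 = 0.008699, so d_i = 115 cm.
The image is real, inverted and reduced, on the far side of the lens.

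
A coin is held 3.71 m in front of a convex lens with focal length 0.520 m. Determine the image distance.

Lens equation: 1/q = 1/f − 1/p = 1/(0.5200) − 1/(3.71) = 1.923 − 0.2695 = 1.654, so q = 0.605 m.
The image is real, inverted and reduced, on the far side of the lens.

0.605 m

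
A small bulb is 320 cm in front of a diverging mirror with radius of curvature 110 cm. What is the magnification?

m = +0.147

f = R/2 = 110/2 = 55.00 cm; for a diverging mirror, f = -55.00 cm.
1/d_i = 1/f − 1/d_o = 1/(-55.00) − 1/(320) = -0.02131, so d_i = -46.93 cm.
m = −d_i/d_o = −(-46.93)/(320) = +0.147.
The image is virtual, upright and reduced, behind the mirror.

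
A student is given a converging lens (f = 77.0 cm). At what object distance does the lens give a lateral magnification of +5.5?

63.0 cm

m = −d_i/d_o ⇒ d_i = −m·d_o.
1/f = 1/d_o + 1/d_i = 1/d_o − 1/(m·d_o) = (1 − 1/m)/d_o, so d_o = f(1 − 1/m) = (77.00)(1 − 1/(+5.5)) = 63.0 cm.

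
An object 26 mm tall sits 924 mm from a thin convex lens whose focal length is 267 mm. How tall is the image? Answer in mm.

1/d_i = 1/f − 1/d_o = 1/(267.0) − 1/(924) = 0.002663, so d_i = 375.5 mm.
m = −d_i/d_o = -0.4064.
|h_i| = |m|·h_o = 0.4064 × 26 = 10.6 mm. The image is real, inverted and reduced, on the far side of the lens.

10.6 mm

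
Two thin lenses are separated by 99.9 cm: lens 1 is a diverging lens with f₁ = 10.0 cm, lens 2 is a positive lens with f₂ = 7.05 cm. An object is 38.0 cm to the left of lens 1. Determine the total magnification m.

m = -0.0146

f₁ = −10.0 cm (diverging).
Lens 1: 1/d_i1 = 1/(-10.0) − 1/(38.0) = -0.1263, so d_i1 = -7.917 cm; m₁ = −d_i1/d_o1 = +0.2083.
d_o2 = 99.9 − (-7.917) = 107.8 cm.
Lens 2: 1/d_i2 = 1/(7.05) − 1/(107.8) = 0.1326, so d_i2 = 7.543 cm; m₂ = −d_i2/d_o2 = -0.06998.
m = m₁·m₂ = (+0.2083)(-0.06998) = -0.0146.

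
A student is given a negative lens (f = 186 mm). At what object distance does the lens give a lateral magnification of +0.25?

558 mm

For a negative lens, f = -186 mm.
m = −d_i/d_o ⇒ d_i = −m·d_o.
1/f = 1/d_o + 1/d_i = 1/d_o − 1/(m·d_o) = (1 − 1/m)/d_o, so d_o = f(1 − 1/m) = (-186.0)(1 − 1/(+0.25)) = 558 mm.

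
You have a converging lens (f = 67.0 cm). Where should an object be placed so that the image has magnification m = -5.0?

m = −d_i/d_o ⇒ d_i = −m·d_o.
1/f = 1/d_o + 1/d_i = 1/d_o − 1/(m·d_o) = (1 − 1/m)/d_o, so d_o = f(1 − 1/m) = (67.00)(1 − 1/(-5.0)) = 80.4 cm.

80.4 cm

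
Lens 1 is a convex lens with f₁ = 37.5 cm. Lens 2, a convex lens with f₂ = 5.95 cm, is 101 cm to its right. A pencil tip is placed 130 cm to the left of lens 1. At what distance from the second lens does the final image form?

Lens 1: 1/d_i1 = 1/f₁ − 1/d_o1 = 1/(37.5) − 1/(130) = 0.01897, so d_i1 = 52.70 cm.
The intermediate image is 52.70 cm to the right of lens 1, which is 101 − (52.70) = 48.30 cm to the left of lens 2, so d_o2 = +48.30 cm.
Lens 2: 1/d_i2 = 1/f₂ − 1/d_o2 = 1/(5.95) − 1/(48.30) = 0.1474, so d_i2 = 6.79 cm.
The final image is real, 6.79 cm to the right of lens 2 (overall magnification ≈ 0.057).

6.79 cm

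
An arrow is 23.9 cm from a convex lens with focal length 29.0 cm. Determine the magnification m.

1/d_i = 1/f − 1/d_o = 1/(29.00) − 1/(23.9) = -0.007358, so d_i = -135.9 cm.
m = −d_i/d_o = −(-135.9)/(23.9) = +5.69.
The image is virtual, upright and enlarged, on the same side as the object.

m = +5.69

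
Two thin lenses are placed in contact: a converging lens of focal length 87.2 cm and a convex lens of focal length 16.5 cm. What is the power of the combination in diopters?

P = +7.21 D

P₁ = 1/f₁ = 1/(0.872 m) = +1.147 D; P₂ = 1/f₂ = 1/(0.165 m) = +6.061 D.
For thin lenses in contact, P = P₁ + P₂ = (+1.147) + (+6.061) = +7.21 D.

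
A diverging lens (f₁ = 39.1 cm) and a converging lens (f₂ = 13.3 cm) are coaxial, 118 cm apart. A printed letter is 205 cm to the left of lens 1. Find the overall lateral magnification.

f₁ = −39.1 cm (diverging).
Lens 1: 1/d_i1 = 1/(-39.1) − 1/(205) = -0.03045, so d_i1 = -32.84 cm; m₁ = −d_i1/d_o1 = +0.1602.
d_o2 = 118 − (-32.84) = 150.8 cm.
Lens 2: 1/d_i2 = 1/(13.3) − 1/(150.8) = 0.06856, so d_i2 = 14.59 cm; m₂ = −d_i2/d_o2 = -0.09673.
m = m₁·m₂ = (+0.1602)(-0.09673) = -0.0155.

m = -0.0155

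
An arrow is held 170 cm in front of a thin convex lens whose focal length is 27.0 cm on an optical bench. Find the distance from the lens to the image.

32.1 cm

Lens equation: 1/d_i = 1/f − 1/d_o = 1/(27.00) − 1/(170) = 0.03704 − 0.005882 = 0.03115, so d_i = 32.1 cm.
The image is real, inverted and reduced, on the far side of the lens.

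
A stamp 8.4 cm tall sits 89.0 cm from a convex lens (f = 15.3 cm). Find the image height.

1.74 cm

1/d_i = 1/f − 1/d_o = 1/(15.30) − 1/(89.0) = 0.05412, so d_i = 18.48 cm.
m = −d_i/d_o = -0.2076.
|h_i| = |m|·h_o = 0.2076 × 8.4 = 1.74 cm. The image is real, inverted and reduced, on the far side of the lens.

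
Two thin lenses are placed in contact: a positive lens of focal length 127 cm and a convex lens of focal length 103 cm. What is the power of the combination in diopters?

P = +1.76 D

P₁ = 1/f₁ = 1/(1.27 m) = +0.7874 D; P₂ = 1/f₂ = 1/(1.03 m) = +0.9709 D.
For thin lenses in contact, P = P₁ + P₂ = (+0.7874) + (+0.9709) = +1.76 D.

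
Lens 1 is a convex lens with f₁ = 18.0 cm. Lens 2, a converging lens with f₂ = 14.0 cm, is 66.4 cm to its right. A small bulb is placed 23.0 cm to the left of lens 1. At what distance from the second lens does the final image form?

7.55 cm

Lens 1: 1/d_i1 = 1/f₁ − 1/d_o1 = 1/(18.0) − 1/(23.0) = 0.01208, so d_i1 = 82.80 cm.
The intermediate image is 82.80 cm to the right of lens 1, which lies 16.40 cm to the right of lens 2 — a virtual object — so d_o2 = −16.40 cm.
Lens 2: 1/d_i2 = 1/f₂ − 1/d_o2 = 1/(14.0) − 1/(-16.40) = 0.1324, so d_i2 = 7.55 cm.
The final image is real, 7.55 cm to the right of lens 2 (overall magnification ≈ -1.7).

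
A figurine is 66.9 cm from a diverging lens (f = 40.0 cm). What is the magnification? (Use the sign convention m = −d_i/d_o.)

For a diverging lens, f = -40.0 cm.
1/d_i = 1/f − 1/d_o = 1/(-40.00) − 1/(66.9) = -0.03995, so d_i = -25.03 cm.
m = −d_i/d_o = −(-25.03)/(66.9) = +0.374.
The image is virtual, upright and reduced, on the same side as the object.

m = +0.374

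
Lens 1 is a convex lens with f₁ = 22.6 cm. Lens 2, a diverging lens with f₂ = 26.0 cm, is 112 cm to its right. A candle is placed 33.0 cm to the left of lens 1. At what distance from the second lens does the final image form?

15.8 cm

Lens 1: 1/d_i1 = 1/f₁ − 1/d_o1 = 1/(22.6) − 1/(33.0) = 0.01394, so d_i1 = 71.71 cm.
The intermediate image is 71.71 cm to the right of lens 1, which is 112 − (71.71) = 40.29 cm to the left of lens 2, so d_o2 = +40.29 cm.
Lens 2 is diverging, so f₂ = −26.0 cm.
Lens 2: 1/d_i2 = 1/f₂ − 1/d_o2 = 1/(-26.0) − 1/(40.29) = -0.06328, so d_i2 = -15.8 cm.
The final image is virtual, 15.8 cm to the left of lens 2 (overall magnification ≈ -0.85).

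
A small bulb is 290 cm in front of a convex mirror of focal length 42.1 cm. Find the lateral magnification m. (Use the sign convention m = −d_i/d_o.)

m = +0.127

For a convex mirror, f = -42.1 cm.
1/d_i = 1/f − 1/d_o = 1/(-42.10) − 1/(290) = -0.02720, so d_i = -36.76 cm.
m = −d_i/d_o = −(-36.76)/(290) = +0.127.
The image is virtual, upright and reduced, behind the mirror.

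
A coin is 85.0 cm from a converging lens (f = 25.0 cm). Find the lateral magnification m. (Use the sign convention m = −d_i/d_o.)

1/d_i = 1/f − 1/d_o = 1/(25.00) − 1/(85.0) = 0.02824, so d_i = 35.42 cm.
m = −d_i/d_o = −(35.42)/(85.0) = -0.417.
The image is real, inverted and reduced, on the far side of the lens.

m = -0.417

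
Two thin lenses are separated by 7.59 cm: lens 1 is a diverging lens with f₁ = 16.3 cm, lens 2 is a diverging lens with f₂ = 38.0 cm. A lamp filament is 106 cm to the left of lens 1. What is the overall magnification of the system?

m = +0.0848

f₁ = −16.3 cm (diverging).
Lens 1: 1/d_i1 = 1/(-16.3) − 1/(106) = -0.07078, so d_i1 = -14.13 cm; m₁ = −d_i1/d_o1 = +0.1333.
d_o2 = 7.59 − (-14.13) = 21.72 cm.
f₂ = −38.0 cm (diverging).
Lens 2: 1/d_i2 = 1/(-38.0) − 1/(21.72) = -0.07236, so d_i2 = -13.82 cm; m₂ = −d_i2/d_o2 = +0.6363.
m = m₁·m₂ = (+0.1333)(+0.6363) = +0.0848.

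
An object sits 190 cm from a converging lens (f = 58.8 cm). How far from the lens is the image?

Lens equation: 1/s_i = 1/f − 1/s_o = 1/(58.80) − 1/(190) = 0.01701 − 0.005263 = 0.01174, so s_i = 85.2 cm.
The image is real, inverted and reduced, on the far side of the lens.

85.2 cm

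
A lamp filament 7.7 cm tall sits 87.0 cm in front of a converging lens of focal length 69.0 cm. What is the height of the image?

29.5 cm

1/d_i = 1/f − 1/d_o = 1/(69.00) − 1/(87.0) = 0.002999, so d_i = 333.5 cm.
m = −d_i/d_o = -3.833.
|h_i| = |m|·h_o = 3.833 × 7.7 = 29.5 cm. The image is real, inverted and enlarged, on the far side of the lens.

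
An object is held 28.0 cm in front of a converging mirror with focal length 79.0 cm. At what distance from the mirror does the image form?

Mirror equation: 1/s_i = 1/f − 1/s_o = 1/(79.00) − 1/(28.0) = 0.01266 − 0.03571 = -0.02306, so s_i = -43.4 cm.
The image is virtual, upright and enlarged, behind the mirror.

43.4 cm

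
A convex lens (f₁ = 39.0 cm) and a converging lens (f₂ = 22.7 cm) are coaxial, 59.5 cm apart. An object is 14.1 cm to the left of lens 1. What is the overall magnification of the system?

Lens 1: 1/d_i1 = 1/(39.0) − 1/(14.1) = -0.04528, so d_i1 = -22.08 cm; m₁ = −d_i1/d_o1 = +1.566.
d_o2 = 59.5 − (-22.08) = 81.58 cm.
Lens 2: 1/d_i2 = 1/(22.7) − 1/(81.58) = 0.03179, so d_i2 = 31.45 cm; m₂ = −d_i2/d_o2 = -0.3855.
m = m₁·m₂ = (+1.566)(-0.3855) = -0.604.

m = -0.604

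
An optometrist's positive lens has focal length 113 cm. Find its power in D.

f = 113 cm = 1.13 m.
P = 1/f = 1/(1.13 m) = +0.885 D.

P = +0.885 D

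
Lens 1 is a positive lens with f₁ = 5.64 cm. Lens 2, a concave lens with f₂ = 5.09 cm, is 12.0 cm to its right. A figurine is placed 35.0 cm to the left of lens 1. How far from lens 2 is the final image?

2.59 cm

Lens 1: 1/d_i1 = 1/f₁ − 1/d_o1 = 1/(5.64) − 1/(35.0) = 0.1487, so d_i1 = 6.723 cm.
The intermediate image is 6.723 cm to the right of lens 1, which is 12.0 − (6.723) = 5.277 cm to the left of lens 2, so d_o2 = +5.277 cm.
Lens 2 is diverging, so f₂ = −5.09 cm.
Lens 2: 1/d_i2 = 1/f₂ − 1/d_o2 = 1/(-5.09) − 1/(5.277) = -0.3860, so d_i2 = -2.59 cm.
The final image is virtual, 2.59 cm to the left of lens 2 (overall magnification ≈ -0.094).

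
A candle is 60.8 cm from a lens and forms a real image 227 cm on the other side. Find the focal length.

Real image ⇒ d_i = +227 cm.
1/f = 1/d_o + 1/d_i = 1/(60.8) + 1/(227) = 0.02085, so f = 48.0 cm.
Since f is positive, the lens is converging.

f = 48.0 cm (converging)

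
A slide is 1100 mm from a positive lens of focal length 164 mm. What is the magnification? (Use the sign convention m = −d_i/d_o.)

1/d_i = 1/f − 1/d_o = 1/(164.0) − 1/(1100) = 0.005188, so d_i = 192.7 mm.
m = −d_i/d_o = −(192.7)/(1100) = -0.175.
The image is real, inverted and reduced, on the far side of the lens.

m = -0.175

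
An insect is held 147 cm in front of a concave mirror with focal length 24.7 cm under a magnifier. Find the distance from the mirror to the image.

Mirror equation: 1/s_i = 1/f − 1/s_o = 1/(24.70) − 1/(147) = 0.04049 − 0.006803 = 0.03368, so s_i = 29.7 cm.
The image is real, inverted and reduced, in front of the mirror.

29.7 cm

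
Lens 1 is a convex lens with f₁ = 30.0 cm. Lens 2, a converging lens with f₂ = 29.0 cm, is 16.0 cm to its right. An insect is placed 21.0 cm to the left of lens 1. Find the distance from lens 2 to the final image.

Lens 1: 1/d_i1 = 1/f₁ − 1/d_o1 = 1/(30.0) − 1/(21.0) = -0.01429, so d_i1 = -70.00 cm.
The intermediate image is 70.00 cm to the left of lens 1 (virtual), which is 16.0 − (-70.00) = 86.00 cm to the left of lens 2, so d_o2 = +86.00 cm.
Lens 2: 1/d_i2 = 1/f₂ − 1/d_o2 = 1/(29.0) − 1/(86.00) = 0.02285, so d_i2 = 43.8 cm.
The final image is real, 43.8 cm to the right of lens 2 (overall magnification ≈ -1.7).

43.8 cm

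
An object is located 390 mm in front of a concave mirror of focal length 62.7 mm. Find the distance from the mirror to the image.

Mirror equation: 1/d_i = 1/f − 1/d_o = 1/(62.70) − 1/(390) = 0.01595 − 0.002564 = 0.01338, so d_i = 74.7 mm.
The image is real, inverted and reduced, in front of the mirror.

74.7 mm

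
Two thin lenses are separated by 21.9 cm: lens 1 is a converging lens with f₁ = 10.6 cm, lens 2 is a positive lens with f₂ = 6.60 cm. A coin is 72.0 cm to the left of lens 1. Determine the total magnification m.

m = +0.397

Lens 1: 1/d_i1 = 1/(10.6) − 1/(72.0) = 0.08045, so d_i1 = 12.43 cm; m₁ = −d_i1/d_o1 = -0.1726.
d_o2 = 21.9 − (12.43) = 9.470 cm.
Lens 2: 1/d_i2 = 1/(6.60) − 1/(9.470) = 0.04592, so d_i2 = 21.78 cm; m₂ = −d_i2/d_o2 = -2.300.
m = m₁·m₂ = (-0.1726)(-2.300) = +0.397.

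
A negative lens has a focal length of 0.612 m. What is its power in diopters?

P = -1.63 D

For a negative lens, f = −0.612 m.
P = 1/f = 1/(-0.612 m) = -1.63 D.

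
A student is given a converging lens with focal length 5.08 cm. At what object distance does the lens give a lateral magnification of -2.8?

m = −d_i/d_o ⇒ d_i = −m·d_o.
1/f = 1/d_o + 1/d_i = 1/d_o − 1/(m·d_o) = (1 − 1/m)/d_o, so d_o = f(1 − 1/m) = (5.080)(1 − 1/(-2.8)) = 6.89 cm.

6.89 cm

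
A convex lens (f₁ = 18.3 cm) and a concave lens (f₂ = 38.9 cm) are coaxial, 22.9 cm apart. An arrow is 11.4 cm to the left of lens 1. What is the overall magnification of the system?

m = +1.12

Lens 1: 1/d_i1 = 1/(18.3) − 1/(11.4) = -0.03307, so d_i1 = -30.23 cm; m₁ = −d_i1/d_o1 = +2.652.
d_o2 = 22.9 − (-30.23) = 53.13 cm.
f₂ = −38.9 cm (diverging).
Lens 2: 1/d_i2 = 1/(-38.9) − 1/(53.13) = -0.04453, so d_i2 = -22.46 cm; m₂ = −d_i2/d_o2 = +0.4227.
m = m₁·m₂ = (+2.652)(+0.4227) = +1.12.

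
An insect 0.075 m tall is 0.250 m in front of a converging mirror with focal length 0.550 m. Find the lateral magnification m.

m = +1.83

1/d_i = 1/f − 1/d_o = 1/(0.5500) − 1/(0.250) = -2.182, so d_i = -0.4583 m.
m = −d_i/d_o = −(-0.4583)/(0.250) = +1.83.
The image is virtual, upright and enlarged, behind the mirror.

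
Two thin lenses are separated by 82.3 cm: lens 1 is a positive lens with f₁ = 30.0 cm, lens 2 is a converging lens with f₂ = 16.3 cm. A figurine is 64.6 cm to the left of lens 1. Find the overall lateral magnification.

m = +1.41

Lens 1: 1/d_i1 = 1/(30.0) − 1/(64.6) = 0.01785, so d_i1 = 56.01 cm; m₁ = −d_i1/d_o1 = -0.8670.
d_o2 = 82.3 − (56.01) = 26.29 cm.
Lens 2: 1/d_i2 = 1/(16.3) − 1/(26.29) = 0.02331, so d_i2 = 42.90 cm; m₂ = −d_i2/d_o2 = -1.632.
m = m₁·m₂ = (-0.8670)(-1.632) = +1.41.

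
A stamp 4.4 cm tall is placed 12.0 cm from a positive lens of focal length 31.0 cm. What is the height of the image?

7.18 cm

1/d_i = 1/f − 1/d_o = 1/(31.00) − 1/(12.0) = -0.05108, so d_i = -19.58 cm.
m = −d_i/d_o = +1.632.
|h_i| = |m|·h_o = 1.632 × 4.4 = 7.18 cm. The image is virtual, upright and enlarged, on the same side as the object.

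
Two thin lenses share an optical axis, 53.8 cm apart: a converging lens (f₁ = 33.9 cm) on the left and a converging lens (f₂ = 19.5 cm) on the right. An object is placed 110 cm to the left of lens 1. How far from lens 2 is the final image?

6.37 cm

Lens 1: 1/d_i1 = 1/f₁ − 1/d_o1 = 1/(33.9) − 1/(110) = 0.02041, so d_i1 = 49.00 cm.
The intermediate image is 49.00 cm to the right of lens 1, which is 53.8 − (49.00) = 4.800 cm to the left of lens 2, so d_o2 = +4.800 cm.
Lens 2: 1/d_i2 = 1/f₂ − 1/d_o2 = 1/(19.5) − 1/(4.800) = -0.1571, so d_i2 = -6.37 cm.
The final image is virtual, 6.37 cm to the left of lens 2 (overall magnification ≈ -0.59).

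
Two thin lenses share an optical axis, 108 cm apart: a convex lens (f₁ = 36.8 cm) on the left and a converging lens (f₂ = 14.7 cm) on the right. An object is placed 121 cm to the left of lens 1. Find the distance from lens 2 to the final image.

20.0 cm

Lens 1: 1/d_i1 = 1/f₁ − 1/d_o1 = 1/(36.8) − 1/(121) = 0.01891, so d_i1 = 52.88 cm.
The intermediate image is 52.88 cm to the right of lens 1, which is 108 − (52.88) = 55.12 cm to the left of lens 2, so d_o2 = +55.12 cm.
Lens 2: 1/d_i2 = 1/f₂ − 1/d_o2 = 1/(14.7) − 1/(55.12) = 0.04988, so d_i2 = 20.0 cm.
The final image is real, 20.0 cm to the right of lens 2 (overall magnification ≈ 0.16).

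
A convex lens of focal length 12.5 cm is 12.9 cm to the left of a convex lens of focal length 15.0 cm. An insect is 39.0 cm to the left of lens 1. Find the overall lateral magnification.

Lens 1: 1/d_i1 = 1/(12.5) − 1/(39.0) = 0.05436, so d_i1 = 18.40 cm; m₁ = −d_i1/d_o1 = -0.4718.
d_o2 = 12.9 − (18.40) = -5.500 cm (virtual object).
Lens 2: 1/d_i2 = 1/(15.0) − 1/(-5.500) = 0.2485, so d_i2 = 4.024 cm; m₂ = −d_i2/d_o2 = +0.7317.
m = m₁·m₂ = (-0.4718)(+0.7317) = -0.345.

m = -0.345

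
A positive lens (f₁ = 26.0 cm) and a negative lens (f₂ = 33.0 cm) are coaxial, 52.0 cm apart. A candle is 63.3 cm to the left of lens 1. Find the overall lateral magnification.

Lens 1: 1/d_i1 = 1/(26.0) − 1/(63.3) = 0.02266, so d_i1 = 44.12 cm; m₁ = −d_i1/d_o1 = -0.6970.
d_o2 = 52.0 − (44.12) = 7.880 cm.
f₂ = −33.0 cm (diverging).
Lens 2: 1/d_i2 = 1/(-33.0) − 1/(7.880) = -0.1572, so d_i2 = -6.361 cm; m₂ = −d_i2/d_o2 = +0.8072.
m = m₁·m₂ = (-0.6970)(+0.8072) = -0.563.

m = -0.563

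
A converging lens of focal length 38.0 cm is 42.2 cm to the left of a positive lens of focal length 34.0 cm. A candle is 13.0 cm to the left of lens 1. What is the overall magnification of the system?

Lens 1: 1/d_i1 = 1/(38.0) − 1/(13.0) = -0.05061, so d_i1 = -19.76 cm; m₁ = −d_i1/d_o1 = +1.520.
d_o2 = 42.2 − (-19.76) = 61.96 cm.
Lens 2: 1/d_i2 = 1/(34.0) − 1/(61.96) = 0.01327, so d_i2 = 75.34 cm; m₂ = −d_i2/d_o2 = -1.216.
m = m₁·m₂ = (+1.520)(-1.216) = -1.85.

m = -1.85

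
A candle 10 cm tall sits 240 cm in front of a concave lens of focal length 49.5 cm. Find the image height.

1.71 cm

For a concave lens, f = -49.5 cm.
1/d_i = 1/f − 1/d_o = 1/(-49.50) − 1/(240) = -0.02437, so d_i = -41.04 cm.
m = −d_i/d_o = +0.1710.
|h_i| = |m|·h_o = 0.1710 × 10 = 1.71 cm. The image is virtual, upright and reduced, on the same side as the object.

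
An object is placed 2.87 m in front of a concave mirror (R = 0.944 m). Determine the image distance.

0.565 m

f = R/2 = 0.944/2 = 0.4720 m.
Mirror equation: 1/s_i = 1/f − 1/s_o = 1/(0.4720) − 1/(2.87) = 2.119 − 0.3484 = 1.770, so s_i = 0.565 m.
The image is real, inverted and reduced, in front of the mirror.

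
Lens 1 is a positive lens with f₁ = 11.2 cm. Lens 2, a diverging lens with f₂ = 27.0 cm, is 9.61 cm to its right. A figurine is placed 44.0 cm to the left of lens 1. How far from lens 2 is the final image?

6.77 cm

Lens 1: 1/d_i1 = 1/f₁ − 1/d_o1 = 1/(11.2) − 1/(44.0) = 0.06656, so d_i1 = 15.02 cm.
The intermediate image is 15.02 cm to the right of lens 1, which lies 5.410 cm to the right of lens 2 — a virtual object — so d_o2 = −5.410 cm.
Lens 2 is diverging, so f₂ = −27.0 cm.
Lens 2: 1/d_i2 = 1/f₂ − 1/d_o2 = 1/(-27.0) − 1/(-5.410) = 0.1478, so d_i2 = 6.77 cm.
The final image is real, 6.77 cm to the right of lens 2 (overall magnification ≈ -0.43).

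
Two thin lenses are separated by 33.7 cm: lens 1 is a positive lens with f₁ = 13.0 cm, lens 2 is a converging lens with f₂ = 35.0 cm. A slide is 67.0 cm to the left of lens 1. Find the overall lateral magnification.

m = -0.483

Lens 1: 1/d_i1 = 1/(13.0) − 1/(67.0) = 0.06200, so d_i1 = 16.13 cm; m₁ = −d_i1/d_o1 = -0.2407.
d_o2 = 33.7 − (16.13) = 17.57 cm.
Lens 2: 1/d_i2 = 1/(35.0) − 1/(17.57) = -0.02834, so d_i2 = -35.28 cm; m₂ = −d_i2/d_o2 = +2.008.
m = m₁·m₂ = (-0.2407)(+2.008) = -0.483.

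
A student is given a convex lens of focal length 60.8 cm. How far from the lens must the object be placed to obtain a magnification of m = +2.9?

39.8 cm

m = −d_i/d_o ⇒ d_i = −m·d_o.
1/f = 1/d_o + 1/d_i = 1/d_o − 1/(m·d_o) = (1 − 1/m)/d_o, so d_o = f(1 − 1/m) = (60.80)(1 − 1/(+2.9)) = 39.8 cm.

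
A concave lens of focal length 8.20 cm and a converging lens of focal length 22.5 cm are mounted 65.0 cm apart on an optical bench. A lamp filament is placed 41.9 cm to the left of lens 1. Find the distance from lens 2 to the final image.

32.8 cm

Lens 1 is diverging, so f₁ = −8.20 cm.
Lens 1: 1/d_i1 = 1/f₁ − 1/d_o1 = 1/(-8.20) − 1/(41.9) = -0.1458, so d_i1 = -6.858 cm.
The intermediate image is 6.858 cm to the left of lens 1 (virtual), which is 65.0 − (-6.858) = 71.86 cm to the left of lens 2, so d_o2 = +71.86 cm.
Lens 2: 1/d_i2 = 1/f₂ − 1/d_o2 = 1/(22.5) − 1/(71.86) = 0.03053, so d_i2 = 32.8 cm.
The final image is real, 32.8 cm to the right of lens 2 (overall magnification ≈ -0.075).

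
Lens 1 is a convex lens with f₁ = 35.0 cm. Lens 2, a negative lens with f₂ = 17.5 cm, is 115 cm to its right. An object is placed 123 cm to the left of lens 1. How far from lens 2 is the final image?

13.8 cm

Lens 1: 1/d_i1 = 1/f₁ − 1/d_o1 = 1/(35.0) − 1/(123) = 0.02044, so d_i1 = 48.92 cm.
The intermediate image is 48.92 cm to the right of lens 1, which is 115 − (48.92) = 66.08 cm to the left of lens 2, so d_o2 = +66.08 cm.
Lens 2 is diverging, so f₂ = −17.5 cm.
Lens 2: 1/d_i2 = 1/f₂ − 1/d_o2 = 1/(-17.5) − 1/(66.08) = -0.07228, so d_i2 = -13.8 cm.
The final image is virtual, 13.8 cm to the left of lens 2 (overall magnification ≈ -0.083).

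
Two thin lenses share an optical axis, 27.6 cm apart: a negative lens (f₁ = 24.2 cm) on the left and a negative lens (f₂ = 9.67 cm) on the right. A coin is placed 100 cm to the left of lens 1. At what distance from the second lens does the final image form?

8.02 cm

Lens 1 is diverging, so f₁ = −24.2 cm.
Lens 1: 1/d_i1 = 1/f₁ − 1/d_o1 = 1/(-24.2) − 1/(100) = -0.05132, so d_i1 = -19.48 cm.
The intermediate image is 19.48 cm to the left of lens 1 (virtual), which is 27.6 − (-19.48) = 47.08 cm to the left of lens 2, so d_o2 = +47.08 cm.
Lens 2 is diverging, so f₂ = −9.67 cm.
Lens 2: 1/d_i2 = 1/f₂ − 1/d_o2 = 1/(-9.67) − 1/(47.08) = -0.1247, so d_i2 = -8.02 cm.
The final image is virtual, 8.02 cm to the left of lens 2 (overall magnification ≈ 0.033).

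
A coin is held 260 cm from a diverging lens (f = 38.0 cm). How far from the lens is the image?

For a diverging lens, f = -38.0 cm.
Lens equation: 1/v = 1/f − 1/u = 1/(-38.00) − 1/(260) = -0.02632 − 0.003846 = -0.03016, so v = -33.2 cm.
The image is virtual, upright and reduced, on the same side as the object.

33.2 cm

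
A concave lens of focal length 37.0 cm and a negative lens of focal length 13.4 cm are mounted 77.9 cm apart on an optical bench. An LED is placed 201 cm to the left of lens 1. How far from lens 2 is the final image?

Lens 1 is diverging, so f₁ = −37.0 cm.
Lens 1: 1/d_i1 = 1/f₁ − 1/d_o1 = 1/(-37.0) − 1/(201) = -0.03200, so d_i1 = -31.25 cm.
The intermediate image is 31.25 cm to the left of lens 1 (virtual), which is 77.9 − (-31.25) = 109.2 cm to the left of lens 2, so d_o2 = +109.2 cm.
Lens 2 is diverging, so f₂ = −13.4 cm.
Lens 2: 1/d_i2 = 1/f₂ − 1/d_o2 = 1/(-13.4) − 1/(109.2) = -0.08378, so d_i2 = -11.9 cm.
The final image is virtual, 11.9 cm to the left of lens 2 (overall magnification ≈ 0.017).

11.9 cm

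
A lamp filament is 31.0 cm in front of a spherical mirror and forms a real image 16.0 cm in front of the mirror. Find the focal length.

f = 10.6 cm (concave)

Real image ⇒ d_i = +16.0 cm.
1/f = 1/d_o + 1/d_i = 1/(31.0) + 1/(16.0) = 0.09476, so f = 10.6 cm.
Since f is positive, the spherical mirror is concave.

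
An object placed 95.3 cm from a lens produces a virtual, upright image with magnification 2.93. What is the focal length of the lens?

m = −d_i/d_o ⇒ d_i = −m·d_o = −(+2.93)·(95.3) = -279.2 cm.
1/f = 1/d_o + 1/d_i = 1/(95.3) + 1/(-279.2) = 0.006912, so f = 145 cm.
Since f is positive, the lens is converging.

f = 145 cm (converging)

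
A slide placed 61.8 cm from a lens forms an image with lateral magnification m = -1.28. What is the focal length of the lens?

f = 34.7 cm (converging)

m = −d_i/d_o ⇒ d_i = −m·d_o = −(-1.28)·(61.8) = 79.10 cm.
1/f = 1/d_o + 1/d_i = 1/(61.8) + 1/(79.10) = 0.02882, so f = 34.7 cm.
Since f is positive, the lens is converging.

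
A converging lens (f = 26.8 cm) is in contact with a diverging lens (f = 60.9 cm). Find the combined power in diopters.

P₁ = 1/f₁ = 1/(0.268 m) = +3.731 D; P₂ = 1/f₂ = 1/(-0.609 m) = -1.642 D.
For thin lenses in contact, P = P₁ + P₂ = (+3.731) + (-1.642) = +2.09 D.

P = +2.09 D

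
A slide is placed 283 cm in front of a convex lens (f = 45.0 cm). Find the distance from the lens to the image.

53.5 cm

Thin-lens equation: 1/d_i = 1/f − 1/d_o = 1/(45.00) − 1/(283) = 0.02222 − 0.003534 = 0.01869, so d_i = 53.5 cm.
The image is real, inverted and reduced, on the far side of the lens.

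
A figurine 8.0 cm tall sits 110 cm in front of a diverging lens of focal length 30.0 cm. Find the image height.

1.71 cm

For a diverging lens, f = -30.0 cm.
1/d_i = 1/f − 1/d_o = 1/(-30.00) − 1/(110) = -0.04242, so d_i = -23.57 cm.
m = −d_i/d_o = +0.2143.
|h_i| = |m|·h_o = 0.2143 × 8.0 = 1.71 cm. The image is virtual, upright and reduced, on the same side as the object.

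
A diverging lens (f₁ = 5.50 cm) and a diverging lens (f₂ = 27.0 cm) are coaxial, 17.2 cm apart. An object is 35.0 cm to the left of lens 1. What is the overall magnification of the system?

m = +0.0749

f₁ = −5.50 cm (diverging).
Lens 1: 1/d_i1 = 1/(-5.50) − 1/(35.0) = -0.2104, so d_i1 = -4.753 cm; m₁ = −d_i1/d_o1 = +0.1358.
d_o2 = 17.2 − (-4.753) = 21.95 cm.
f₂ = −27.0 cm (diverging).
Lens 2: 1/d_i2 = 1/(-27.0) − 1/(21.95) = -0.08260, so d_i2 = -12.11 cm; m₂ = −d_i2/d_o2 = +0.5516.
m = m₁·m₂ = (+0.1358)(+0.5516) = +0.0749.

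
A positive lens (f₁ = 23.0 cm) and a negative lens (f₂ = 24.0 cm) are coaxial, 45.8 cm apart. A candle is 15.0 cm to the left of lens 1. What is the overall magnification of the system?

Lens 1: 1/d_i1 = 1/(23.0) − 1/(15.0) = -0.02319, so d_i1 = -43.12 cm; m₁ = −d_i1/d_o1 = +2.875.
d_o2 = 45.8 − (-43.12) = 88.92 cm.
f₂ = −24.0 cm (diverging).
Lens 2: 1/d_i2 = 1/(-24.0) − 1/(88.92) = -0.05291, so d_i2 = -18.90 cm; m₂ = −d_i2/d_o2 = +0.2125.
m = m₁·m₂ = (+2.875)(+0.2125) = +0.611.

m = +0.611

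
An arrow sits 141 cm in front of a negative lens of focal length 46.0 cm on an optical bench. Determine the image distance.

34.7 cm

For a negative lens, f = -46.0 cm.
Thin-lens equation: 1/q = 1/f − 1/p = 1/(-46.00) − 1/(141) = -0.02174 − 0.007092 = -0.02883, so q = -34.7 cm.
The image is virtual, upright and reduced, on the same side as the object.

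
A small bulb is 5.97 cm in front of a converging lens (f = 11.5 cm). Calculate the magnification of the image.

1/d_i = 1/f − 1/d_o = 1/(11.50) − 1/(5.97) = -0.08055, so d_i = -12.42 cm.
m = −d_i/d_o = −(-12.42)/(5.97) = +2.08.
The image is virtual, upright and enlarged, on the same side as the object.

m = +2.08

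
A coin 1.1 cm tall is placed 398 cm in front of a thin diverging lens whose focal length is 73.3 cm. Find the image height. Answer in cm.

For a diverging lens, f = -73.3 cm.
1/d_i = 1/f − 1/d_o = 1/(-73.30) − 1/(398) = -0.01616, so d_i = -61.90 cm.
m = −d_i/d_o = +0.1555.
|h_i| = |m|·h_o = 0.1555 × 1.1 = 0.171 cm. The image is virtual, upright and reduced, on the same side as the object.

0.171 cm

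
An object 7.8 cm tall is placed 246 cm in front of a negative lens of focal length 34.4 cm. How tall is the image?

0.957 cm

For a negative lens, f = -34.4 cm.
1/d_i = 1/f − 1/d_o = 1/(-34.40) − 1/(246) = -0.03313, so d_i = -30.18 cm.
m = −d_i/d_o = +0.1227.
|h_i| = |m|·h_o = 0.1227 × 7.8 = 0.957 cm. The image is virtual, upright and reduced, on the same side as the object.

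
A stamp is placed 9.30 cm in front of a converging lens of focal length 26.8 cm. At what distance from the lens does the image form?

14.2 cm

Thin-lens equation: 1/d_i = 1/f − 1/d_o = 1/(26.80) − 1/(9.30) = 0.03731 − 0.1075 = -0.07021, so d_i = -14.2 cm.
The image is virtual, upright and enlarged, on the same side as the object.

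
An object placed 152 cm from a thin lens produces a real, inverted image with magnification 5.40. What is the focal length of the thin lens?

f = 128 cm (converging)

m = −d_i/d_o ⇒ d_i = −m·d_o = −(-5.40)·(152) = 820.8 cm.
1/f = 1/d_o + 1/d_i = 1/(152) + 1/(820.8) = 0.007797, so f = 128 cm.
Since f is positive, the thin lens is converging.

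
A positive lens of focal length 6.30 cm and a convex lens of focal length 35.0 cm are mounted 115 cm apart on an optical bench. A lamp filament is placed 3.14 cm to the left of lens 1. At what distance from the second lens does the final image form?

Lens 1: 1/d_i1 = 1/f₁ − 1/d_o1 = 1/(6.30) − 1/(3.14) = -0.1597, so d_i1 = -6.260 cm.
The intermediate image is 6.260 cm to the left of lens 1 (virtual), which is 115 − (-6.260) = 121.3 cm to the left of lens 2, so d_o2 = +121.3 cm.
Lens 2: 1/d_i2 = 1/f₂ − 1/d_o2 = 1/(35.0) − 1/(121.3) = 0.02033, so d_i2 = 49.2 cm.
The final image is real, 49.2 cm to the right of lens 2 (overall magnification ≈ -0.81).

49.2 cm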